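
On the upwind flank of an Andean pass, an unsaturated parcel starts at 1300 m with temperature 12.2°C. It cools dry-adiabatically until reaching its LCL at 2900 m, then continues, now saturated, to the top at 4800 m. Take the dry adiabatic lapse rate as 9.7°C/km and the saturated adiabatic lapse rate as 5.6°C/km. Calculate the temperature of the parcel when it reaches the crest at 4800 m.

-13.96°C

From 1300 m to 2900 m (dry): cools by 9.7 × 1.6 = 15.52°C, giving -3.32°C.
From 2900 m to 4800 m (saturated): cools by 5.6 × 1.9 = 10.64°C, giving -13.96°C.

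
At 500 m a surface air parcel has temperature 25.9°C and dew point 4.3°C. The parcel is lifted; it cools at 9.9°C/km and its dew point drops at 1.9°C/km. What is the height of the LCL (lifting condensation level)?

T and T_d converge at 9.9 − 1.9 = 8°C per km
Height above start = (25.9 − 4.3) / 8 = 2.7 km
LCL altitude = 500 m + 2700 m = 3200 m

3200 m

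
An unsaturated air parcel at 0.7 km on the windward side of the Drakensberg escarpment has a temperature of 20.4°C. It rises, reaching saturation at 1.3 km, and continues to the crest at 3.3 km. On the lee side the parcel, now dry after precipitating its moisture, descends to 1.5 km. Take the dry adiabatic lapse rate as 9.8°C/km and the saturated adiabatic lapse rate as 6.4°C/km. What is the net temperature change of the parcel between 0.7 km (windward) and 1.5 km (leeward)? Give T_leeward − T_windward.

-1.04°C

700 → 1300 m (dry, 9.8°C/km): ΔT = -9.8 × 0.6 = -5.88°C → T = 14.52°C
1300 → 3300 m (saturated, 6.4°C/km): ΔT = -6.4 × 2 = -12.8°C → T = 1.72°C
3300 → 1500 m (dry descent, 9.8°C/km): ΔT = +9.8 × 1.8 = +17.64°C → T = 19.36°C
Net change vs windward start: 19.36 − 20.4 = -1.04°C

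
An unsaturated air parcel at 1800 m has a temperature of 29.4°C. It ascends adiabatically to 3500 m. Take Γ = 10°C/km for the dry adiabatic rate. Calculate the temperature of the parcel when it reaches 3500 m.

Dry adiabatic to 3500 m: -10 × 1.7 km = -17°C, so T = 12.4°C.

12.4°C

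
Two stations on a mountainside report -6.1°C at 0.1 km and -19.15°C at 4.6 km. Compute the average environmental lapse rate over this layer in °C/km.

2.9°C/km

Γ = −ΔT/Δz = (-6.1 − (-19.15)) / (4600 − 100) m
  = 13.05°C / 4.5 km = 2.9°C/km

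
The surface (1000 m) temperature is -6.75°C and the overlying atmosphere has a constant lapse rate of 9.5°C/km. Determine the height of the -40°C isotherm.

Height above start = (-6.75 − (-40)) / 9.5 = 3.5 km
Altitude = 1000 m + 3500 m = 4500 m

4500 m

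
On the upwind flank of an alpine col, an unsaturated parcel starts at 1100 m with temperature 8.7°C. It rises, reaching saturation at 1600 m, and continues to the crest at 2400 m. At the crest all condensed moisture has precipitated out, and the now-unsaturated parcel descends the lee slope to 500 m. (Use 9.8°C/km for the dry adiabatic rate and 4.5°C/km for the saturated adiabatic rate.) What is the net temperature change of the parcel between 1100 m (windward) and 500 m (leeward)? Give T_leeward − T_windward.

Dry to 1600 m: -9.8 × 0.5 km = -4.9°C, so T = 3.8°C.
Saturated to 2400 m: -4.5 × 0.8 km = -3.6°C, so T = 0.2°C.
Dry descent to 500 m: +9.8 × 1.9 km = +18.62°C, so T = 18.82°C.
Net change vs windward start: 18.82 − 8.7 = +10.12°C

+10.12°C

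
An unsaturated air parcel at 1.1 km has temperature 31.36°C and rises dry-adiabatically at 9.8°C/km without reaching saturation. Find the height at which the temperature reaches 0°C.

4.3 km

Height above start = (31.36 − 0) / 9.8 = 3.2 km
Altitude = 1100 m + 3200 m = 4300 m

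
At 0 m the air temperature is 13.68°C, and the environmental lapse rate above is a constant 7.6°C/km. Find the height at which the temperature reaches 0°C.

1800 m

Height above start = (13.68 − 0) / 7.6 = 1.8 km
Altitude = 0 m + 1800 m = 1800 m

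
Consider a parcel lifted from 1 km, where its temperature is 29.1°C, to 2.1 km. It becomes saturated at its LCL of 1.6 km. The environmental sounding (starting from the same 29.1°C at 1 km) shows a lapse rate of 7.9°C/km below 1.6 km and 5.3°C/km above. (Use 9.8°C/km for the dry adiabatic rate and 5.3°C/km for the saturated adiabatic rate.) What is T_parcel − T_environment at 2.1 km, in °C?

Parcel:
  1000 → 1600 m (dry, 9.8°C/km): ΔT = -9.8 × 0.6 = -5.88°C → T = 23.22°C
  1600 → 2100 m (saturated, 5.3°C/km): ΔT = -5.3 × 0.5 = -2.65°C → T = 20.57°C
Environment:
  1000 → 1600 m (environment, lower layer, 7.9°C/km): ΔT = -7.9 × 0.6 = -4.74°C → T = 24.36°C
  1600 → 2100 m (environment, upper layer, 5.3°C/km): ΔT = -5.3 × 0.5 = -2.65°C → T = 21.71°C
T_parcel − T_env = 20.57 − 21.71 = -1.14°C

-1.14°C (parcel cooler than environment)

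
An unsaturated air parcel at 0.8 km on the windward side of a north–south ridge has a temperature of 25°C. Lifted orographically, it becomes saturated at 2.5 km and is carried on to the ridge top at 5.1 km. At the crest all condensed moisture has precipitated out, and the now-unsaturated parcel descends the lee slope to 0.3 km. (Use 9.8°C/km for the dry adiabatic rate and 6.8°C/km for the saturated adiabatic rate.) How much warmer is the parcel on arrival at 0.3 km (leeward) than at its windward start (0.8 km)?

800–2500 m, dry: Δz = 1.7 km ⇒ ΔT = -16.66°C; T = 8.34°C
2500–5100 m, saturated: Δz = 2.6 km ⇒ ΔT = -17.68°C; T = -9.34°C
5100–300 m, dry descent: Δz = 4.8 km ⇒ ΔT = +47.04°C; T = 37.7°C
Net change vs windward start: 37.7 − 25 = +12.7°C

+12.7°C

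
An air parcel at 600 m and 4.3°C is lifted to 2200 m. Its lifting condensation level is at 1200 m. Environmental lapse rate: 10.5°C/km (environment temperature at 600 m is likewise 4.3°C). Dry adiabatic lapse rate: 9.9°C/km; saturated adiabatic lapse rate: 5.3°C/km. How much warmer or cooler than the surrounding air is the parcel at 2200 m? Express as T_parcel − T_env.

Parcel:
  From 600 m to 1200 m (dry): cools by 9.9 × 0.6 = 5.94°C, giving -1.64°C.
  From 1200 m to 2200 m (saturated): cools by 5.3 × 1 = 5.3°C, giving -6.94°C.
Environment:
  From 600 m to 2200 m (environment): cools by 10.5 × 1.6 = 16.8°C, giving -12.5°C.
T_parcel − T_env = -6.94 − (-12.5) = +5.56°C

+5.56°C (parcel warmer than environment)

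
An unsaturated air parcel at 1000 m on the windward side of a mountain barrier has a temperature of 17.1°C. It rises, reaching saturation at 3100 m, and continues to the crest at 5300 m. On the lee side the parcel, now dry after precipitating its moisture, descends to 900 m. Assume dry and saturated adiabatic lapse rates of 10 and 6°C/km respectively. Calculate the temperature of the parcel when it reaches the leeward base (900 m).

26.9°C

Dry to 3100 m: -10 × 2.1 km = -21°C, so T = -3.9°C.
Saturated to 5300 m: -6 × 2.2 km = -13.2°C, so T = -17.1°C.
Dry descent to 900 m: +10 × 4.4 km = +44°C, so T = 26.9°C.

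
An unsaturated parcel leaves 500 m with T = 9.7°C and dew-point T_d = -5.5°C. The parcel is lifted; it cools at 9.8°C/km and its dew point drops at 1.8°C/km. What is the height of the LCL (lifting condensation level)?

2400 m

T and T_d converge at 9.8 − 1.8 = 8°C per km
Height above start = (9.7 − (-5.5)) / 8 = 1.9 km
LCL altitude = 500 m + 1900 m = 2400 m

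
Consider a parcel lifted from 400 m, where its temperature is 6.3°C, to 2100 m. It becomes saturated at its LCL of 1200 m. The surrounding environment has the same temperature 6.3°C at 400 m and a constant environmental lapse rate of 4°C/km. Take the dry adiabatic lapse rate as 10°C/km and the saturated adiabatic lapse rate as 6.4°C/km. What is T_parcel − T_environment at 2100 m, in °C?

Parcel:
  From 400 m to 1200 m (dry): cools by 10 × 0.8 = 8°C, giving -1.7°C.
  From 1200 m to 2100 m (saturated): cools by 6.4 × 0.9 = 5.76°C, giving -7.46°C.
Environment:
  From 400 m to 2100 m (environment): cools by 4 × 1.7 = 6.8°C, giving -0.5°C.
T_parcel − T_env = -7.46 − (-0.5) = -6.96°C

-6.96°C (parcel cooler than environment)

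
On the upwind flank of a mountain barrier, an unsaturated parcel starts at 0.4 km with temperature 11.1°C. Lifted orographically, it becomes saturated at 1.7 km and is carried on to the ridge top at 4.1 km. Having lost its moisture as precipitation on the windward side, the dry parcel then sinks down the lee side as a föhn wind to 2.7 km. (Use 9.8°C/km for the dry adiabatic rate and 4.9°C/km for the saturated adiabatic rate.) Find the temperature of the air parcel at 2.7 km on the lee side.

0.32°C

400 → 1700 m (dry, 9.8°C/km): ΔT = -9.8 × 1.3 = -12.74°C → T = -1.64°C
1700 → 4100 m (saturated, 4.9°C/km): ΔT = -4.9 × 2.4 = -11.76°C → T = -13.4°C
4100 → 2700 m (dry descent, 9.8°C/km): ΔT = +9.8 × 1.4 = +13.72°C → T = 0.32°C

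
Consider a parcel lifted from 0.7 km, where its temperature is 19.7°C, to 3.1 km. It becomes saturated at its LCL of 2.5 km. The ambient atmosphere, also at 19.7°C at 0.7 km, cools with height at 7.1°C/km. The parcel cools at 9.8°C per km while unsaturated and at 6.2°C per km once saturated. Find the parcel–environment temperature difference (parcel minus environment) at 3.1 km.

Parcel:
  Dry to 2500 m: -9.8 × 1.8 km = -17.64°C, so T = 2.06°C.
  Saturated to 3100 m: -6.2 × 0.6 km = -3.72°C, so T = -1.66°C.
Environment:
  Environment to 3100 m: -7.1 × 2.4 km = -17.04°C, so T = 2.66°C.
T_parcel − T_env = -1.66 − 2.66 = -4.32°C

-4.32°C (parcel cooler than environment)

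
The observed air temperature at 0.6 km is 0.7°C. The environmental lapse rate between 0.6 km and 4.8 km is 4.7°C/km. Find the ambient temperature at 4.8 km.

-19.04°C

From 600 m to 4800 m (environmental): cools by 4.7 × 4.2 = 19.74°C, giving -19.04°C.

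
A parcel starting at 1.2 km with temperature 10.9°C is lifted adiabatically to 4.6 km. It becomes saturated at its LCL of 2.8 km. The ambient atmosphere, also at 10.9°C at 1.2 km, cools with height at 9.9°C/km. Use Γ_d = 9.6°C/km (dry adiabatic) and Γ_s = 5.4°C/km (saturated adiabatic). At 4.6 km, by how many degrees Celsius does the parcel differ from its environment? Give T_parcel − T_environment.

+8.58°C (parcel warmer than environment)

Parcel:
  1200 → 2800 m (dry, 9.6°C/km): ΔT = -9.6 × 1.6 = -15.36°C → T = -4.46°C
  2800 → 4600 m (saturated, 5.4°C/km): ΔT = -5.4 × 1.8 = -9.72°C → T = -14.18°C
Environment:
  1200 → 4600 m (environment, 9.9°C/km): ΔT = -9.9 × 3.4 = -33.66°C → T = -22.76°C
T_parcel − T_env = -14.18 − (-22.76) = +8.58°C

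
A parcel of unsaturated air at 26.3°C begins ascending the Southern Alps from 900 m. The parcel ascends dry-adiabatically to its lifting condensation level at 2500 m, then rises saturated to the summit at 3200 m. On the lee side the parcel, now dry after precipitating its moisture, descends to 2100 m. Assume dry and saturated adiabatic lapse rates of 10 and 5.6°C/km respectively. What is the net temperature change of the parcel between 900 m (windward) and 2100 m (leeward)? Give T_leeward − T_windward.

-8.92°C

900–2500 m, dry: Δz = 1.6 km ⇒ ΔT = -16°C; T = 10.3°C
2500–3200 m, saturated: Δz = 0.7 km ⇒ ΔT = -3.92°C; T = 6.38°C
3200–2100 m, dry descent: Δz = 1.1 km ⇒ ΔT = +11°C; T = 17.38°C
Net change vs windward start: 17.38 − 26.3 = -8.92°C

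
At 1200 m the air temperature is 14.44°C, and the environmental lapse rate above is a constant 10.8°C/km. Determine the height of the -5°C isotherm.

3000 m

Height above start = (14.44 − (-5)) / 10.8 = 1.8 km
Altitude = 1200 m + 1800 m = 3000 m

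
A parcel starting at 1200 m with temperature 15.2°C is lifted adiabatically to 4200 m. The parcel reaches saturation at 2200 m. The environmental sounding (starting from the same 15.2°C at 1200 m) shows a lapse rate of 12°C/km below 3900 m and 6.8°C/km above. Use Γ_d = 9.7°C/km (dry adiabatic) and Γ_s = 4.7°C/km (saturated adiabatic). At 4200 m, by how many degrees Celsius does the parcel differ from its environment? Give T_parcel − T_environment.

Parcel:
  Dry to 2200 m: -9.7 × 1 km = -9.7°C, so T = 5.5°C.
  Saturated to 4200 m: -4.7 × 2 km = -9.4°C, so T = -3.9°C.
Environment:
  Environment, lower layer to 3900 m: -12 × 2.7 km = -32.4°C, so T = -17.2°C.
  Environment, upper layer to 4200 m: -6.8 × 0.3 km = -2.04°C, so T = -19.24°C.
T_parcel − T_env = -3.9 − (-19.24) = +15.34°C

+15.34°C (parcel warmer than environment)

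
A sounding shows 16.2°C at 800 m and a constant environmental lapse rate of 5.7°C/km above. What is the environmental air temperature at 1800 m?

From 800 m to 1800 m (environmental): cools by 5.7 × 1 = 5.7°C, giving 10.5°C.

10.5°C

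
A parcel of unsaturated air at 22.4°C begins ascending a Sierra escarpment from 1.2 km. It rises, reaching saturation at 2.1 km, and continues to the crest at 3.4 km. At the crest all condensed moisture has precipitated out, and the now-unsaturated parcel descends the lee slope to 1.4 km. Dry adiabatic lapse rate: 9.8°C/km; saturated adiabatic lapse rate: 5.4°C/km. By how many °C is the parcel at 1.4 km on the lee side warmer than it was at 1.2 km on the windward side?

+3.76°C

Dry to 2100 m: -9.8 × 0.9 km = -8.82°C, so T = 13.58°C.
Saturated to 3400 m: -5.4 × 1.3 km = -7.02°C, so T = 6.56°C.
Dry descent to 1400 m: +9.8 × 2 km = +19.6°C, so T = 26.16°C.
Net change vs windward start: 26.16 − 22.4 = +3.76°C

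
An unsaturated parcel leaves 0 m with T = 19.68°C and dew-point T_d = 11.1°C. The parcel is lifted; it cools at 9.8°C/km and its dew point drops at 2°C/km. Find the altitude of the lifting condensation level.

T and T_d converge at 9.8 − 2 = 7.8°C per km
Height above start = (19.68 − 11.1) / 7.8 = 1.1 km
LCL altitude = 0 m + 1100 m = 1100 m

1100 m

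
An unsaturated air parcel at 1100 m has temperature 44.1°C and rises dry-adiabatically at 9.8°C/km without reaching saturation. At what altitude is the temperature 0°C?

Height above start = (44.1 − 0) / 9.8 = 4.5 km
Altitude = 1100 m + 4500 m = 5600 m

5600 m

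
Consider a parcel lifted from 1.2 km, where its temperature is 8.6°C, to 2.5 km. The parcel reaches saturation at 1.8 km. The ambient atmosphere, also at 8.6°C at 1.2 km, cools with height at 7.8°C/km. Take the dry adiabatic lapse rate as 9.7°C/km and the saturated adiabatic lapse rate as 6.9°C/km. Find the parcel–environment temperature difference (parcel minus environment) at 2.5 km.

Parcel:
  From 1200 m to 1800 m (dry): cools by 9.7 × 0.6 = 5.82°C, giving 2.78°C.
  From 1800 m to 2500 m (saturated): cools by 6.9 × 0.7 = 4.83°C, giving -2.05°C.
Environment:
  From 1200 m to 2500 m (environment): cools by 7.8 × 1.3 = 10.14°C, giving -1.54°C.
T_parcel − T_env = -2.05 − (-1.54) = -0.51°C

-0.51°C (parcel cooler than environment)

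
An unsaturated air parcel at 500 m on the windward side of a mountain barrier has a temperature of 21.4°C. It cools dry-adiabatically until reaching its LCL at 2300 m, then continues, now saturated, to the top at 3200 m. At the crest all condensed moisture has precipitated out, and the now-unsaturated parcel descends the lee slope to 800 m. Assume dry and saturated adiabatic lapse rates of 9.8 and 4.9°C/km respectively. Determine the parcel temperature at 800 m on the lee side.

Dry to 2300 m: -9.8 × 1.8 km = -17.64°C, so T = 3.76°C.
Saturated to 3200 m: -4.9 × 0.9 km = -4.41°C, so T = -0.65°C.
Dry descent to 800 m: +9.8 × 2.4 km = +23.52°C, so T = 22.87°C.

22.87°C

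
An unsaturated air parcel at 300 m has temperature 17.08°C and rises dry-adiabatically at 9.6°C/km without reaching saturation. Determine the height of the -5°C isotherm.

Height above start = (17.08 − (-5)) / 9.6 = 2.3 km
Altitude = 300 m + 2300 m = 2600 m

2600 m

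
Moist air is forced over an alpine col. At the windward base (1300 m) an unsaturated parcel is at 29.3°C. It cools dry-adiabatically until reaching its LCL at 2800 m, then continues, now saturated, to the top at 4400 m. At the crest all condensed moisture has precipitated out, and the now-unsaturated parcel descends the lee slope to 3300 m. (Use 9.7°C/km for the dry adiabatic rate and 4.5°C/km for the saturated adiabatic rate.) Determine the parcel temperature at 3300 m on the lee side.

18.22°C

From 1300 m to 2800 m (dry): cools by 9.7 × 1.5 = 14.55°C, giving 14.75°C.
From 2800 m to 4400 m (saturated): cools by 4.5 × 1.6 = 7.2°C, giving 7.55°C.
From 4400 m to 3300 m (dry descent): warms by 9.7 × 1.1 = 10.67°C, giving 18.22°C.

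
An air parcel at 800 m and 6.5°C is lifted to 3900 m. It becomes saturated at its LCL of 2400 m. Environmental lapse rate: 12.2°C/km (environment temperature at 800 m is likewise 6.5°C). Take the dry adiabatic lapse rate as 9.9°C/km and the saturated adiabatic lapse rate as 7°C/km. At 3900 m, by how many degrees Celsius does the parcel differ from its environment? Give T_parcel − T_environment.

Parcel:
  From 800 m to 2400 m (dry): cools by 9.9 × 1.6 = 15.84°C, giving -9.34°C.
  From 2400 m to 3900 m (saturated): cools by 7 × 1.5 = 10.5°C, giving -19.84°C.
Environment:
  From 800 m to 3900 m (environment): cools by 12.2 × 3.1 = 37.82°C, giving -31.32°C.
T_parcel − T_env = -19.84 − (-31.32) = +11.48°C

+11.48°C (parcel warmer than environment)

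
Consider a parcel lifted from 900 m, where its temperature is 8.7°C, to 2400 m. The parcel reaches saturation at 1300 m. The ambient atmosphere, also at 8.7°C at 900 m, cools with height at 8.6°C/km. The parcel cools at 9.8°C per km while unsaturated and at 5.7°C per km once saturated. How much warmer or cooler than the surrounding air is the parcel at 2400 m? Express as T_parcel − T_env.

Parcel:
  Dry to 1300 m: -9.8 × 0.4 km = -3.92°C, so T = 4.78°C.
  Saturated to 2400 m: -5.7 × 1.1 km = -6.27°C, so T = -1.49°C.
Environment:
  Environment to 2400 m: -8.6 × 1.5 km = -12.9°C, so T = -4.2°C.
T_parcel − T_env = -1.49 − (-4.2) = +2.71°C

+2.71°C (parcel warmer than environment)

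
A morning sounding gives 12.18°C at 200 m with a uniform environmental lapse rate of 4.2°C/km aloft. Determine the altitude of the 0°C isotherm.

Height above start = (12.18 − 0) / 4.2 = 2.9 km
Altitude = 200 m + 2900 m = 3100 m

3100 m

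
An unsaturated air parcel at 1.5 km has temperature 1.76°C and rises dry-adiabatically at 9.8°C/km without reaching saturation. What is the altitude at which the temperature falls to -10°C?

Height above start = (1.76 − (-10)) / 9.8 = 1.2 km
Altitude = 1500 m + 1200 m = 2700 m

2.7 km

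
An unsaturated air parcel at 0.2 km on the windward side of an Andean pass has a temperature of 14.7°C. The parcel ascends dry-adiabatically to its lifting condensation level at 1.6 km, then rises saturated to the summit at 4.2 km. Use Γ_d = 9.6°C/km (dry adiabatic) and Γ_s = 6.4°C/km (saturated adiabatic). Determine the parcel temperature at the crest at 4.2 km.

-15.38°C

200 → 1600 m (dry, 9.6°C/km): ΔT = -9.6 × 1.4 = -13.44°C → T = 1.26°C
1600 → 4200 m (saturated, 6.4°C/km): ΔT = -6.4 × 2.6 = -16.64°C → T = -15.38°C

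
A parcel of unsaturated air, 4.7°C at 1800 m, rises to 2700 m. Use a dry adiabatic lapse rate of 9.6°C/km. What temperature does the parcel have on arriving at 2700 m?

-3.94°C

From 1800 m to 2700 m (dry adiabatic): cools by 9.6 × 0.9 = 8.64°C, giving -3.94°C.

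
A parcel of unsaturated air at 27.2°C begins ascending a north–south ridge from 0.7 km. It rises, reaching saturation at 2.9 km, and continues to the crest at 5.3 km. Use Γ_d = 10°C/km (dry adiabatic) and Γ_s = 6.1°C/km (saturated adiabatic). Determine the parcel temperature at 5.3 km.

-9.44°C

700 → 2900 m (dry, 10°C/km): ΔT = -10 × 2.2 = -22°C → T = 5.2°C
2900 → 5300 m (saturated, 6.1°C/km): ΔT = -6.1 × 2.4 = -14.64°C → T = -9.44°C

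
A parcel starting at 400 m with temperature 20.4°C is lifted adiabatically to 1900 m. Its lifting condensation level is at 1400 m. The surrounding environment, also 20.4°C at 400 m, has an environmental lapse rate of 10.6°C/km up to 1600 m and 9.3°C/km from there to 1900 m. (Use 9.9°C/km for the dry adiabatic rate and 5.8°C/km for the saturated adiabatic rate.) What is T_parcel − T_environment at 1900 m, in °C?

Parcel:
  Dry to 1400 m: -9.9 × 1 km = -9.9°C, so T = 10.5°C.
  Saturated to 1900 m: -5.8 × 0.5 km = -2.9°C, so T = 7.6°C.
Environment:
  Environment, lower layer to 1600 m: -10.6 × 1.2 km = -12.72°C, so T = 7.68°C.
  Environment, upper layer to 1900 m: -9.3 × 0.3 km = -2.79°C, so T = 4.89°C.
T_parcel − T_env = 7.6 − 4.89 = +2.71°C

+2.71°C (parcel warmer than environment)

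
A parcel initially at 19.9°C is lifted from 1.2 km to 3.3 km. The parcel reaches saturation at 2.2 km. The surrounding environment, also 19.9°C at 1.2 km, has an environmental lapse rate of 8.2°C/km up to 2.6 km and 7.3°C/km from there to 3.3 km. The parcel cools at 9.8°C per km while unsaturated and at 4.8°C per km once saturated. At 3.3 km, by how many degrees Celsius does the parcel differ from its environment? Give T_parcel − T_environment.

+1.51°C (parcel warmer than environment)

Parcel:
  1200–2200 m, dry: Δz = 1 km ⇒ ΔT = -9.8°C; T = 10.1°C
  2200–3300 m, saturated: Δz = 1.1 km ⇒ ΔT = -5.28°C; T = 4.82°C
Environment:
  1200–2600 m, environment, lower layer: Δz = 1.4 km ⇒ ΔT = -11.48°C; T = 8.42°C
  2600–3300 m, environment, upper layer: Δz = 0.7 km ⇒ ΔT = -5.11°C; T = 3.31°C
T_parcel − T_env = 4.82 − 3.31 = +1.51°C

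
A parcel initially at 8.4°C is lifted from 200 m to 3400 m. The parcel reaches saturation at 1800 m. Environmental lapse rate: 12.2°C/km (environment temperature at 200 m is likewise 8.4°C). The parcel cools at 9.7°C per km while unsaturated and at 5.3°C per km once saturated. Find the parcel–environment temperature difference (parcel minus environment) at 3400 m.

+15.04°C (parcel warmer than environment)

Parcel:
  From 200 m to 1800 m (dry): cools by 9.7 × 1.6 = 15.52°C, giving -7.12°C.
  From 1800 m to 3400 m (saturated): cools by 5.3 × 1.6 = 8.48°C, giving -15.6°C.
Environment:
  From 200 m to 3400 m (environment): cools by 12.2 × 3.2 = 39.04°C, giving -30.64°C.
T_parcel − T_env = -15.6 − (-30.64) = +15.04°C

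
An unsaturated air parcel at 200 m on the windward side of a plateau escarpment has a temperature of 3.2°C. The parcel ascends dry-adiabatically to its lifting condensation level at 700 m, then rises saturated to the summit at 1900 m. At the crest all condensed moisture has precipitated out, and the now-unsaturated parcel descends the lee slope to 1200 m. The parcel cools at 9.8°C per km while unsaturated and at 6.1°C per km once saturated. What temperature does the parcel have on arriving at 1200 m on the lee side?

-2.16°C

200–700 m, dry: Δz = 0.5 km ⇒ ΔT = -4.9°C; T = -1.7°C
700–1900 m, saturated: Δz = 1.2 km ⇒ ΔT = -7.32°C; T = -9.02°C
1900–1200 m, dry descent: Δz = 0.7 km ⇒ ΔT = +6.86°C; T = -2.16°C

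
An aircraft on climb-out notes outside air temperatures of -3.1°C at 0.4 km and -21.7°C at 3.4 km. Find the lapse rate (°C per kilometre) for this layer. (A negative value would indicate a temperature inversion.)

6.2°C/km

Γ = −ΔT/Δz = (-3.1 − (-21.7)) / (3400 − 400) m
  = 18.6°C / 3 km = 6.2°C/km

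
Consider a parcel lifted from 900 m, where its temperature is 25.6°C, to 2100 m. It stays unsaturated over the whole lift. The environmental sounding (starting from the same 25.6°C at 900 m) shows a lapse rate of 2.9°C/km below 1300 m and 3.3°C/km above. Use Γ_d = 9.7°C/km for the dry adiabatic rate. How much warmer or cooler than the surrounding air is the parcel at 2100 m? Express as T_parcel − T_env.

-7.84°C (parcel cooler than environment)

Parcel:
  Dry to 2100 m: -9.7 × 1.2 km = -11.64°C, so T = 13.96°C.
Environment:
  Environment, lower layer to 1300 m: -2.9 × 0.4 km = -1.16°C, so T = 24.44°C.
  Environment, upper layer to 2100 m: -3.3 × 0.8 km = -2.64°C, so T = 21.8°C.
T_parcel − T_env = 13.96 − 21.8 = -7.84°C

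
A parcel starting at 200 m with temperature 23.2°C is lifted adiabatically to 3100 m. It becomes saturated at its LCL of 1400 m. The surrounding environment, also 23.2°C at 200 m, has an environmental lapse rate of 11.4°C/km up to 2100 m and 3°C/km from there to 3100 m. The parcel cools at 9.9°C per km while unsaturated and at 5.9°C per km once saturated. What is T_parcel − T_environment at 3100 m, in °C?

Parcel:
  Dry to 1400 m: -9.9 × 1.2 km = -11.88°C, so T = 11.32°C.
  Saturated to 3100 m: -5.9 × 1.7 km = -10.03°C, so T = 1.29°C.
Environment:
  Environment, lower layer to 2100 m: -11.4 × 1.9 km = -21.66°C, so T = 1.54°C.
  Environment, upper layer to 3100 m: -3 × 1 km = -3°C, so T = -1.46°C.
T_parcel − T_env = 1.29 − (-1.46) = +2.75°C

+2.75°C (parcel warmer than environment)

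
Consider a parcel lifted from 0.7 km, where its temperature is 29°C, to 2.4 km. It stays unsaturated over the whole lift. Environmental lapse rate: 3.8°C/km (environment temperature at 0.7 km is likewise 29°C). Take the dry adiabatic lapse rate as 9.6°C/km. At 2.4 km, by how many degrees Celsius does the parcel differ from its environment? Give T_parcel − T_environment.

-9.86°C (parcel cooler than environment)

Parcel:
  From 700 m to 2400 m (dry): cools by 9.6 × 1.7 = 16.32°C, giving 12.68°C.
Environment:
  From 700 m to 2400 m (environment): cools by 3.8 × 1.7 = 6.46°C, giving 22.54°C.
T_parcel − T_env = 12.68 − 22.54 = -9.86°C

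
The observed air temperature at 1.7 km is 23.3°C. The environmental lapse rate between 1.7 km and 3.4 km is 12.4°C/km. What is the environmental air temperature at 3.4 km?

Environmental to 3400 m: -12.4 × 1.7 km = -21.08°C, so T = 2.22°C.

2.22°C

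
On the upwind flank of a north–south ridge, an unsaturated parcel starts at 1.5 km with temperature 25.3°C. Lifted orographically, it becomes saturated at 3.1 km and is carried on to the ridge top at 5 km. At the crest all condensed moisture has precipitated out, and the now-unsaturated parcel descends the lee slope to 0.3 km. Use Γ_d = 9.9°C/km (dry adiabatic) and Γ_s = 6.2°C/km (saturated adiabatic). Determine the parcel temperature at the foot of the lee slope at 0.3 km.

44.21°C

Dry to 3100 m: -9.9 × 1.6 km = -15.84°C, so T = 9.46°C.
Saturated to 5000 m: -6.2 × 1.9 km = -11.78°C, so T = -2.32°C.
Dry descent to 300 m: +9.9 × 4.7 km = +46.53°C, so T = 44.21°C.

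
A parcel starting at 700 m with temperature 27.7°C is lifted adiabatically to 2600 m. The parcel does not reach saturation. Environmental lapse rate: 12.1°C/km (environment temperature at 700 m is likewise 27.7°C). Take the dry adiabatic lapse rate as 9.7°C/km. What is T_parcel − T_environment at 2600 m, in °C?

+4.56°C (parcel warmer than environment)

Parcel:
  700–2600 m, dry: Δz = 1.9 km ⇒ ΔT = -18.43°C; T = 9.27°C
Environment:
  700–2600 m, environment: Δz = 1.9 km ⇒ ΔT = -22.99°C; T = 4.71°C
T_parcel − T_env = 9.27 − 4.71 = +4.56°C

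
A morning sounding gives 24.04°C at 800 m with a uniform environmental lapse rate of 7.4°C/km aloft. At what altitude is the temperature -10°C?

5400 m

Height above start = (24.04 − (-10)) / 7.4 = 4.6 km
Altitude = 800 m + 4600 m = 5400 m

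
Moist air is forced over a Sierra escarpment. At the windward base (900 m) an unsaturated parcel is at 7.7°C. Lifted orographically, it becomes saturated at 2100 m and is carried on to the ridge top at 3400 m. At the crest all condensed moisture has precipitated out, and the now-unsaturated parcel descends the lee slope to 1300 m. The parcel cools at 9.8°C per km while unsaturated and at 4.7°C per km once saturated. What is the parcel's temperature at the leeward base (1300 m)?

10.41°C

Dry to 2100 m: -9.8 × 1.2 km = -11.76°C, so T = -4.06°C.
Saturated to 3400 m: -4.7 × 1.3 km = -6.11°C, so T = -10.17°C.
Dry descent to 1300 m: +9.8 × 2.1 km = +20.58°C, so T = 10.41°C.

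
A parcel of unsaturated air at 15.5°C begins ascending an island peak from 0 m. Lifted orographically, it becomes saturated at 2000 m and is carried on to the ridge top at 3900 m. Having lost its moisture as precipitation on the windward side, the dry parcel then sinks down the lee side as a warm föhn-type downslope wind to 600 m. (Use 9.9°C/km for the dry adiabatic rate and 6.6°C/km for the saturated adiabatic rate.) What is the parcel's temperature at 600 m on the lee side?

15.83°C

Dry to 2000 m: -9.9 × 2 km = -19.8°C, so T = -4.3°C.
Saturated to 3900 m: -6.6 × 1.9 km = -12.54°C, so T = -16.84°C.
Dry descent to 600 m: +9.9 × 3.3 km = +32.67°C, so T = 15.83°C.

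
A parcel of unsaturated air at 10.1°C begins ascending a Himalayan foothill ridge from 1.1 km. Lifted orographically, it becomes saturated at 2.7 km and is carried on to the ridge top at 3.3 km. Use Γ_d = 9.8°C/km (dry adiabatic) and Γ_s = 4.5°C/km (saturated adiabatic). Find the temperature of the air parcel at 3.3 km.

From 1100 m to 2700 m (dry): cools by 9.8 × 1.6 = 15.68°C, giving -5.58°C.
From 2700 m to 3300 m (saturated): cools by 4.5 × 0.6 = 2.7°C, giving -8.28°C.

-8.28°C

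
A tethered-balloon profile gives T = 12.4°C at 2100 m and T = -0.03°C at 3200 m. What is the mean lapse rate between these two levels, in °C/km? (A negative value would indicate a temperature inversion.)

Γ = −ΔT/Δz = (12.4 − (-0.03)) / (3200 − 2100) m
  = 12.43°C / 1.1 km = 11.3°C/km

11.3°C/km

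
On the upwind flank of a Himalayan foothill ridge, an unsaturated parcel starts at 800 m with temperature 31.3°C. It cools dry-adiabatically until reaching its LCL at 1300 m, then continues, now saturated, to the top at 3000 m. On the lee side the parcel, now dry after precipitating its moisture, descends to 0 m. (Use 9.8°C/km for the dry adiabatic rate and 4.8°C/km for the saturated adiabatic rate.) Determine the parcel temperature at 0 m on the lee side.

800–1300 m, dry: Δz = 0.5 km ⇒ ΔT = -4.9°C; T = 26.4°C
1300–3000 m, saturated: Δz = 1.7 km ⇒ ΔT = -8.16°C; T = 18.24°C
3000–0 m, dry descent: Δz = 3 km ⇒ ΔT = +29.4°C; T = 47.64°C

47.64°C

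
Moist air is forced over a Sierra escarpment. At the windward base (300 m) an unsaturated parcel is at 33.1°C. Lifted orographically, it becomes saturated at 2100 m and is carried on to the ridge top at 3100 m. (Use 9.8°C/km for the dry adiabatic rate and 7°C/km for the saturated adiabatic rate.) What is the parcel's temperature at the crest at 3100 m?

Dry to 2100 m: -9.8 × 1.8 km = -17.64°C, so T = 15.46°C.
Saturated to 3100 m: -7 × 1 km = -7°C, so T = 8.46°C.

8.46°C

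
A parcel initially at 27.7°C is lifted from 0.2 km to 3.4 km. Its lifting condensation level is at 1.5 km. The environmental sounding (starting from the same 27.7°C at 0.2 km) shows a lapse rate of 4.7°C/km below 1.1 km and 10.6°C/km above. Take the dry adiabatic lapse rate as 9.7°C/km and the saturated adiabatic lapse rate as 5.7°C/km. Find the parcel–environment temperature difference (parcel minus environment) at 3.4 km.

Parcel:
  From 200 m to 1500 m (dry): cools by 9.7 × 1.3 = 12.61°C, giving 15.09°C.
  From 1500 m to 3400 m (saturated): cools by 5.7 × 1.9 = 10.83°C, giving 4.26°C.
Environment:
  From 200 m to 1100 m (environment, lower layer): cools by 4.7 × 0.9 = 4.23°C, giving 23.47°C.
  From 1100 m to 3400 m (environment, upper layer): cools by 10.6 × 2.3 = 24.38°C, giving -0.91°C.
T_parcel − T_env = 4.26 − (-0.91) = +5.17°C

+5.17°C (parcel warmer than environment)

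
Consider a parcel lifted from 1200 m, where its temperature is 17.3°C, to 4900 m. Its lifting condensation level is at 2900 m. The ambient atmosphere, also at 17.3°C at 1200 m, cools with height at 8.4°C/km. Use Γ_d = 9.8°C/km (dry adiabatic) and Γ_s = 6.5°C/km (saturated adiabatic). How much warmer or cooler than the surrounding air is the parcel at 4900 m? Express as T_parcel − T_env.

Parcel:
  Dry to 2900 m: -9.8 × 1.7 km = -16.66°C, so T = 0.64°C.
  Saturated to 4900 m: -6.5 × 2 km = -13°C, so T = -12.36°C.
Environment:
  Environment to 4900 m: -8.4 × 3.7 km = -31.08°C, so T = -13.78°C.
T_parcel − T_env = -12.36 − (-13.78) = +1.42°C

+1.42°C (parcel warmer than environment)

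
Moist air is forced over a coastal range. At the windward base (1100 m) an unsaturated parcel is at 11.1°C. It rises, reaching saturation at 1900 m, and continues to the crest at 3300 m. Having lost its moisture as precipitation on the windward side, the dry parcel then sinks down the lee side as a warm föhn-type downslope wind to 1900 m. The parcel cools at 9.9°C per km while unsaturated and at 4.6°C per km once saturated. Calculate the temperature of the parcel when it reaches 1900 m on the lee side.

From 1100 m to 1900 m (dry): cools by 9.9 × 0.8 = 7.92°C, giving 3.18°C.
From 1900 m to 3300 m (saturated): cools by 4.6 × 1.4 = 6.44°C, giving -3.26°C.
From 3300 m to 1900 m (dry descent): warms by 9.9 × 1.4 = 13.86°C, giving 10.6°C.

10.6°C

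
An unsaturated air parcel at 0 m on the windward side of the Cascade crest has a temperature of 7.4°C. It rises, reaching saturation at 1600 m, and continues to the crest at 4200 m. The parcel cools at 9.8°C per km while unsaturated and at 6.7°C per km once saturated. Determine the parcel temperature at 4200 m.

0–1600 m, dry: Δz = 1.6 km ⇒ ΔT = -15.68°C; T = -8.28°C
1600–4200 m, saturated: Δz = 2.6 km ⇒ ΔT = -17.42°C; T = -25.7°C

-25.7°C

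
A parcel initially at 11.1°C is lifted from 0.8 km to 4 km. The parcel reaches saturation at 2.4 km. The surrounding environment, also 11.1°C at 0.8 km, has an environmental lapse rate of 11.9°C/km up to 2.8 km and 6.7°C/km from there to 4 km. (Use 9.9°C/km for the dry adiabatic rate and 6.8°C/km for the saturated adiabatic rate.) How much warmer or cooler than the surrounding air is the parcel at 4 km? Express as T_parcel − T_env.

Parcel:
  800 → 2400 m (dry, 9.9°C/km): ΔT = -9.9 × 1.6 = -15.84°C → T = -4.74°C
  2400 → 4000 m (saturated, 6.8°C/km): ΔT = -6.8 × 1.6 = -10.88°C → T = -15.62°C
Environment:
  800 → 2800 m (environment, lower layer, 11.9°C/km): ΔT = -11.9 × 2 = -23.8°C → T = -12.7°C
  2800 → 4000 m (environment, upper layer, 6.7°C/km): ΔT = -6.7 × 1.2 = -8.04°C → T = -20.74°C
T_parcel − T_env = -15.62 − (-20.74) = +5.12°C

+5.12°C (parcel warmer than environment)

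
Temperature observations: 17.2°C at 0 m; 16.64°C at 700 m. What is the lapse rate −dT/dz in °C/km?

0.8°C/km

Γ = −ΔT/Δz = (17.2 − 16.64) / (700 − 0) m
  = 0.56°C / 0.7 km = 0.8°C/km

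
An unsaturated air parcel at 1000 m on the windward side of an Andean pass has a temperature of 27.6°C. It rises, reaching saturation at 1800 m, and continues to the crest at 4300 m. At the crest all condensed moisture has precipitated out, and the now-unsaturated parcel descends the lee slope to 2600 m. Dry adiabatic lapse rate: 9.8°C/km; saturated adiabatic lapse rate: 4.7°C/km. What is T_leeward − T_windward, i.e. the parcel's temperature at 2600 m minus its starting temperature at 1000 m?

-2.93°C

1000 → 1800 m (dry, 9.8°C/km): ΔT = -9.8 × 0.8 = -7.84°C → T = 19.76°C
1800 → 4300 m (saturated, 4.7°C/km): ΔT = -4.7 × 2.5 = -11.75°C → T = 8.01°C
4300 → 2600 m (dry descent, 9.8°C/km): ΔT = +9.8 × 1.7 = +16.66°C → T = 24.67°C
Net change vs windward start: 24.67 − 27.6 = -2.93°C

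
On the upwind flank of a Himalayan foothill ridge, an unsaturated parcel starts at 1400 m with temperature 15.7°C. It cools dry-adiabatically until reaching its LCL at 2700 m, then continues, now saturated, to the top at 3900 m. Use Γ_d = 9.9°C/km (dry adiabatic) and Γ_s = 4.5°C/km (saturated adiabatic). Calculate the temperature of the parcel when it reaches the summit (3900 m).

From 1400 m to 2700 m (dry): cools by 9.9 × 1.3 = 12.87°C, giving 2.83°C.
From 2700 m to 3900 m (saturated): cools by 4.5 × 1.2 = 5.4°C, giving -2.57°C.

-2.57°C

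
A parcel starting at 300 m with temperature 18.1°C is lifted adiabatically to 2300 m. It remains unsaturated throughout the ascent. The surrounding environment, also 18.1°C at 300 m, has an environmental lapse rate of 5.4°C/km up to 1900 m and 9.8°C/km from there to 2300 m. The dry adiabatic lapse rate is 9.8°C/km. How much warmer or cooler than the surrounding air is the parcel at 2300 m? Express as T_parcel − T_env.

Parcel:
  From 300 m to 2300 m (dry): cools by 9.8 × 2 = 19.6°C, giving -1.5°C.
Environment:
  From 300 m to 1900 m (environment, lower layer): cools by 5.4 × 1.6 = 8.64°C, giving 9.46°C.
  From 1900 m to 2300 m (environment, upper layer): cools by 9.8 × 0.4 = 3.92°C, giving 5.54°C.
T_parcel − T_env = -1.5 − 5.54 = -7.04°C

-7.04°C (parcel cooler than environment)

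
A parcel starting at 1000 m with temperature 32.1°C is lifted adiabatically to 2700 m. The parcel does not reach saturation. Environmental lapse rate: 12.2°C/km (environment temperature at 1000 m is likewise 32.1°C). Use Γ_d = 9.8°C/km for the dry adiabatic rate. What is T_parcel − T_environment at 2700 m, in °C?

Parcel:
  1000 → 2700 m (dry, 9.8°C/km): ΔT = -9.8 × 1.7 = -16.66°C → T = 15.44°C
Environment:
  1000 → 2700 m (environment, 12.2°C/km): ΔT = -12.2 × 1.7 = -20.74°C → T = 11.36°C
T_parcel − T_env = 15.44 − 11.36 = +4.08°C

+4.08°C (parcel warmer than environment)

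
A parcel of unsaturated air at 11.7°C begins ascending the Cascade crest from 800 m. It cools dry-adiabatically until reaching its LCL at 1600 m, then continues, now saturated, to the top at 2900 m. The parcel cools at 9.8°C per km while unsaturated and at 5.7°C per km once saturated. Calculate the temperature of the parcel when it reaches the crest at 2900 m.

800–1600 m, dry: Δz = 0.8 km ⇒ ΔT = -7.84°C; T = 3.86°C
1600–2900 m, saturated: Δz = 1.3 km ⇒ ΔT = -7.41°C; T = -3.55°C

-3.55°C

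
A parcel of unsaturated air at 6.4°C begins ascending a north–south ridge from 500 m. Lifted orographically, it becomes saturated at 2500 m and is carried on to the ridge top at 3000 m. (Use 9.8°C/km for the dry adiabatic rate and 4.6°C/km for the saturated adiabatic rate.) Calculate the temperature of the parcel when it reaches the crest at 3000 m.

500 → 2500 m (dry, 9.8°C/km): ΔT = -9.8 × 2 = -19.6°C → T = -13.2°C
2500 → 3000 m (saturated, 4.6°C/km): ΔT = -4.6 × 0.5 = -2.3°C → T = -15.5°C

-15.5°C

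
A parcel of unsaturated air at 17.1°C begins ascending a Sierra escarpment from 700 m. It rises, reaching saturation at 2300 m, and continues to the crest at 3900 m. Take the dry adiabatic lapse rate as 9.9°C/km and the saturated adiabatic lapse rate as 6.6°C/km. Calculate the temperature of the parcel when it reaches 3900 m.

From 700 m to 2300 m (dry): cools by 9.9 × 1.6 = 15.84°C, giving 1.26°C.
From 2300 m to 3900 m (saturated): cools by 6.6 × 1.6 = 10.56°C, giving -9.3°C.

-9.3°C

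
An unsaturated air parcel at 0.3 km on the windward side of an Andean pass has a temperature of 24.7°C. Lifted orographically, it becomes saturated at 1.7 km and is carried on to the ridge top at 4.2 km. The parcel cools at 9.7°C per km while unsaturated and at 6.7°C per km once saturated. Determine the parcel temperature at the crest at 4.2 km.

300–1700 m, dry: Δz = 1.4 km ⇒ ΔT = -13.58°C; T = 11.12°C
1700–4200 m, saturated: Δz = 2.5 km ⇒ ΔT = -16.75°C; T = -5.63°C

-5.63°C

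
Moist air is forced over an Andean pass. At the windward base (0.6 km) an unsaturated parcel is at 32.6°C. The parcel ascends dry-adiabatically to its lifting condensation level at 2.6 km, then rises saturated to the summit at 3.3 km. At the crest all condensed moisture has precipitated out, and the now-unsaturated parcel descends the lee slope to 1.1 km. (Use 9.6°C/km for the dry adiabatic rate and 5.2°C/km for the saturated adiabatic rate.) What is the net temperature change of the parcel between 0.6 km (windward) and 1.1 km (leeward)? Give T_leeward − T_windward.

-1.72°C

From 600 m to 2600 m (dry): cools by 9.6 × 2 = 19.2°C, giving 13.4°C.
From 2600 m to 3300 m (saturated): cools by 5.2 × 0.7 = 3.64°C, giving 9.76°C.
From 3300 m to 1100 m (dry descent): warms by 9.6 × 2.2 = 21.12°C, giving 30.88°C.
Net change vs windward start: 30.88 − 32.6 = -1.72°C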